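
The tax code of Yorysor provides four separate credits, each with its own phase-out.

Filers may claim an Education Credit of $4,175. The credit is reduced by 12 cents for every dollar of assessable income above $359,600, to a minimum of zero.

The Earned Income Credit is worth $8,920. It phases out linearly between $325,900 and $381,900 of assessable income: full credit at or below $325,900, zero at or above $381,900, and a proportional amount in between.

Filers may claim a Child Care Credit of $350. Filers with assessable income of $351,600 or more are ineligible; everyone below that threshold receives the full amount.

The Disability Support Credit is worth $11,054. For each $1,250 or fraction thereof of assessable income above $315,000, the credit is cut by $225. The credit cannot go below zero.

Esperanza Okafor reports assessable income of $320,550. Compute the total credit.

$23,374

Education Credit: $320,550 is at or below the $359,600 threshold, so the full $4,175 applies.
Earned Income Credit: $320,550 is at or below the $325,900 threshold, so the full $8,920 applies.
Child Care Credit: $320,550 is below the $351,600 cutoff, so the full $350 applies.
Disability Support Credit: income exceeds $315,000 by $5,550, which is 5 full-or-partial $1,250 increments; reduction = 5 × $225 = $1,125, leaving $9,929.
Total: $4,175 + $8,920 + $350 + $9,929 = $23,374.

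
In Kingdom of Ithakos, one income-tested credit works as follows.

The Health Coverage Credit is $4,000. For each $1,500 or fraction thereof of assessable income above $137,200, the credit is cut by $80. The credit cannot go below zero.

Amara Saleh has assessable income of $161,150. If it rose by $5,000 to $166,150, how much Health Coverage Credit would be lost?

At $161,150 — income exceeds $137,200 by $23,950, which is 16 full-or-partial $1,500 increments; reduction = 16 × $80 = $1,280, leaving $2,720.
At $166,150 — income exceeds $137,200 by $28,950, which is 20 full-or-partial $1,500 increments; reduction = 20 × $80 = $1,600, leaving $2,400.
Lost: $2,720 − $2,400 = $320.

$320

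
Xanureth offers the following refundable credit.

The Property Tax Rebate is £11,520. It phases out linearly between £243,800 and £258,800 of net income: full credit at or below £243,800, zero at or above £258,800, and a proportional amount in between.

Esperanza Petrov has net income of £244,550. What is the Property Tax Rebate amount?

£10,944

Property Tax Rebate: £244,550 is £750 into a £15,000 phase-out range, leaving 14,250/15,000 of the credit: £11,520 × 14,250/15,000 = £10,944.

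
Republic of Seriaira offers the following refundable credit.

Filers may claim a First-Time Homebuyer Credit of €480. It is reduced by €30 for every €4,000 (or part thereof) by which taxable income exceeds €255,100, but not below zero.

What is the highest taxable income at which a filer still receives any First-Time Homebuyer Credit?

After 15 increments the reduction is 15 × €30 = €450, leaving €30; one more increment wipes it out. Increment 15 ends at excess 15 × €4,000 = €60,000, so the highest qualifying income is €255,100 + €60,000 = €315,100.

€315,100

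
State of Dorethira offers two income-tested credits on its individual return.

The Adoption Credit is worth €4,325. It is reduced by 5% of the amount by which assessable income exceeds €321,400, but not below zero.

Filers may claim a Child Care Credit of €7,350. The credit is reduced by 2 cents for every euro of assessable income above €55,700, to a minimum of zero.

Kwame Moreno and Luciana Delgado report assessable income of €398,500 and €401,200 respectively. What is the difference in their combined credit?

€189

Kwame (€398,500): Adoption Credit: 5% of the €77,100 excess over €321,400 is €3,855; credit = €4,325 − €3,855 = €470. Child Care Credit: 2% of the €342,800 excess over €55,700 is €6,856; credit = €7,350 − €6,856 = €494. total €470 + €494 = €964
Luciana (€401,200): Adoption Credit: 5% of the €79,800 excess over €321,400 is €3,990; credit = €4,325 − €3,990 = €335. Child Care Credit: 2% of the €345,500 excess over €55,700 is €6,910; credit = €7,350 − €6,910 = €440. total €335 + €440 = €775
Difference: |€964 − €775| = €189.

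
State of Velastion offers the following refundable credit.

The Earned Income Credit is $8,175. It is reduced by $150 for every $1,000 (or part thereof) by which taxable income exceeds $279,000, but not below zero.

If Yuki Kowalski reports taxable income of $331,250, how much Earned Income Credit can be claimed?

Earned Income Credit: income exceeds $279,000 by $52,250, which is 53 full-or-partial $1,000 increments; reduction = 53 × $150 = $7,950, leaving $225.

$225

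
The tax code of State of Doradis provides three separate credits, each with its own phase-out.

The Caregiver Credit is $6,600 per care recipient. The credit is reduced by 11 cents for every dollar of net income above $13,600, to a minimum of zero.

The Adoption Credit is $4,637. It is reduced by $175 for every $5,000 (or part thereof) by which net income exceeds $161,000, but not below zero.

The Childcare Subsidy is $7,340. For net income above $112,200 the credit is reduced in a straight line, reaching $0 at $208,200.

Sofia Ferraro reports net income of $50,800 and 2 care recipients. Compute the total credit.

$21,085

Caregiver Credit: base = 2 × $6,600 = $13,200. 11% of the $37,200 excess over $13,600 is $4,092; credit = $13,200 − $4,092 = $9,108.
Adoption Credit: $50,800 is at or below the $161,000 threshold, so the full $4,637 applies.
Childcare Subsidy: $50,800 is at or below the $112,200 threshold, so the full $7,340 applies.
Total: $9,108 + $4,637 + $7,340 = $21,085.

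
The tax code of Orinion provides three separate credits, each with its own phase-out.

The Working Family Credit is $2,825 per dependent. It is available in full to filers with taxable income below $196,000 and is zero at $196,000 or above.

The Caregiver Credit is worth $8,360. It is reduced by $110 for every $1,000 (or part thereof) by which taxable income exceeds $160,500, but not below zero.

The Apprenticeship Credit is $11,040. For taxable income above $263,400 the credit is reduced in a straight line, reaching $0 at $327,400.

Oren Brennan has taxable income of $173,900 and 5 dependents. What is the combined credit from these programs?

$31,985

Working Family Credit: base = 5 × $2,825 = $14,125. $173,900 is below the $196,000 cutoff, so the full $14,125 applies.
Caregiver Credit: income exceeds $160,500 by $13,400, which is 14 full-or-partial $1,000 increments; reduction = 14 × $110 = $1,540, leaving $6,820.
Apprenticeship Credit: $173,900 is at or below the $263,400 threshold, so the full $11,040 applies.
Total: $14,125 + $6,820 + $11,040 = $31,985.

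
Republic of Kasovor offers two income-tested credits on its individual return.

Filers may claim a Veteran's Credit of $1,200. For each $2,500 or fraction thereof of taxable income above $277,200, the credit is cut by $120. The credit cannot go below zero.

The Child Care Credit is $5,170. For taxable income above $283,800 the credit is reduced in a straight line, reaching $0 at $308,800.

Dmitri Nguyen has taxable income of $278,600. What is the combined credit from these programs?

Veteran's Credit: income exceeds $277,200 by $1,400, which is 1 full-or-partial $2,500 increment; reduction = 1 × $120 = $120, leaving $1,080.
Child Care Credit: $278,600 is at or below the $283,800 threshold, so the full $5,170 applies.
Total: $1,080 + $5,170 = $6,250.

$6,250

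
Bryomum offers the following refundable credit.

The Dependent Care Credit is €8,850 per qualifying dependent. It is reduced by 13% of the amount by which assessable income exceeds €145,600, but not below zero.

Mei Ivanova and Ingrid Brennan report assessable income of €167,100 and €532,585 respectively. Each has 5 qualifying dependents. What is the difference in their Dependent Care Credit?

Mei (€167,100): Dependent Care Credit: base = 5 × €8,850 = €44,250. 13% of the €21,500 excess over €145,600 is €2,795; credit = €44,250 − €2,795 = €41,455.
Ingrid (€532,585): Dependent Care Credit: base = 5 × €8,850 = €44,250. 13% of the €386,985 excess over €145,600 is €50,308.05 ≥ base, so the credit is €0.
Difference: |€41,455 − €0| = €41,455.

€41,455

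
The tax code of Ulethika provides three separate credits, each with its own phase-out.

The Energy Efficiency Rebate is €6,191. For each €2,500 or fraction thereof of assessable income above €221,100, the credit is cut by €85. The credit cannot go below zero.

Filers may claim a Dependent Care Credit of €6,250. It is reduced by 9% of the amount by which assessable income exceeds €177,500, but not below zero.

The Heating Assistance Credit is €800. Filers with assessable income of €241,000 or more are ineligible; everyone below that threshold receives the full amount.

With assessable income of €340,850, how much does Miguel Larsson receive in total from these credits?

€2,111

Energy Efficiency Rebate: income exceeds €221,100 by €119,750, which is 48 full-or-partial €2,500 increments; reduction = 48 × €85 = €4,080, leaving €2,111.
Dependent Care Credit: 9% of the €163,350 excess over €177,500 is €14,701.50 ≥ base, so the credit is €0.
Heating Assistance Credit: €340,850 meets or exceeds the €241,000 cutoff, so the credit is €0.
Total: €2,111 + €0 + €0 = €2,111.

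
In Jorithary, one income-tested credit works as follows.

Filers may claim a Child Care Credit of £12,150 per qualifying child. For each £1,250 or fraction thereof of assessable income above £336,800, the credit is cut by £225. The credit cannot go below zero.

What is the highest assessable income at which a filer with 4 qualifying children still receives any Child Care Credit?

£605,550

Full credit = 4 × £12,150 = £48,600.
After 215 increments the reduction is 215 × £225 = £48,375, leaving £225; one more increment wipes it out. Increment 215 ends at excess 215 × £1,250 = £268,750, so the highest qualifying income is £336,800 + £268,750 = £605,550.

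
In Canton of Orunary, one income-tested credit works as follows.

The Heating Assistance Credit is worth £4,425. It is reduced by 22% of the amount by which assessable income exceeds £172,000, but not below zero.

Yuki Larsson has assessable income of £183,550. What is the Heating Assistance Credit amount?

£1,884

Heating Assistance Credit: 22% of the £11,550 excess over £172,000 is £2,541; credit = £4,425 − £2,541 = £1,884.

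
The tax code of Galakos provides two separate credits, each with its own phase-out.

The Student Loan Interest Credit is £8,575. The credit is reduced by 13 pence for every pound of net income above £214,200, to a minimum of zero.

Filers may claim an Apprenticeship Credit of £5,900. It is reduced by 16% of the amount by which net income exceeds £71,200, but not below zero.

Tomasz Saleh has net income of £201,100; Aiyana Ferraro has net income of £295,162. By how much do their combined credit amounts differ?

Tomasz (£201,100): Student Loan Interest Credit: £201,100 is at or below the £214,200 threshold, so the full £8,575 applies. Apprenticeship Credit: 16% of the £129,900 excess over £71,200 is £20,784 ≥ base, so the credit is £0. total £8,575 + £0 = £8,575
Aiyana (£295,162): Student Loan Interest Credit: 13% of the £80,962 excess over £214,200 is £10,525.06 ≥ base, so the credit is £0. Apprenticeship Credit: 16% of the £223,962 excess over £71,200 is £35,833.92 ≥ base, so the credit is £0. total £0 + £0 = £0
Difference: |£8,575 − £0| = £8,575.

£8,575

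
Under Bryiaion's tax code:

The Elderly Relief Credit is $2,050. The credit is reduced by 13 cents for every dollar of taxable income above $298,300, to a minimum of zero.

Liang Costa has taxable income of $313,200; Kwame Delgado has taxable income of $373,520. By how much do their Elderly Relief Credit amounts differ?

$113

Liang ($313,200): Elderly Relief Credit: 13% of the $14,900 excess over $298,300 is $1,937; credit = $2,050 − $1,937 = $113.
Kwame ($373,520): Elderly Relief Credit: 13% of the $75,220 excess over $298,300 is $9,778.60 ≥ base, so the credit is $0.
Difference: |$113 − $0| = $113.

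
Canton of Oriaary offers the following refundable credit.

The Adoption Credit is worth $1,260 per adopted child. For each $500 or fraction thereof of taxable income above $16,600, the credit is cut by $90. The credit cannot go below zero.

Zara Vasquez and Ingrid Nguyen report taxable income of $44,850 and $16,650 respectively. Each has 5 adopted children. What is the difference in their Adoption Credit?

$5,040

Zara ($44,850): Adoption Credit: base = 5 × $1,260 = $6,300. income exceeds $16,600 by $28,250, which is 57 full-or-partial $500 increments; reduction = 57 × $90 = $5,130, leaving $1,170.
Ingrid ($16,650): Adoption Credit: base = 5 × $1,260 = $6,300. income exceeds $16,600 by $50, which is 1 full-or-partial $500 increment; reduction = 1 × $90 = $90, leaving $6,210.
Difference: |$1,170 − $6,210| = $5,040.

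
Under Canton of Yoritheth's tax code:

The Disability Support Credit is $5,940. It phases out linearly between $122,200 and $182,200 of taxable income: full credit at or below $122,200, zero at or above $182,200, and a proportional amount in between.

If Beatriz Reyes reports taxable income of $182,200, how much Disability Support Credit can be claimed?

$0

Disability Support Credit: $182,200 is at or above $182,200, so the credit is $0.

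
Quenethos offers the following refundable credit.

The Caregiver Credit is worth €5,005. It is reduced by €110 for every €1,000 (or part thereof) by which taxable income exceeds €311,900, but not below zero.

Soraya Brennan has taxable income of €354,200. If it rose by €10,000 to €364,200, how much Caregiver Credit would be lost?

At €354,200 — income exceeds €311,900 by €42,300, which is 43 full-or-partial €1,000 increments; reduction = 43 × €110 = €4,730, leaving €275.
At €364,200 — income exceeds €311,900 by €52,300 → 53 increments × €110 = €5,830 ≥ base, so the credit is €0.
Lost: €275 − €0 = €275.

€275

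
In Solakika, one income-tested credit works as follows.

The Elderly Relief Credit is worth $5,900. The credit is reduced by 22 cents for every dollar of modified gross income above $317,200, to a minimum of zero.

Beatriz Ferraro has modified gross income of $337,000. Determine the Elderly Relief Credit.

Elderly Relief Credit: 22% of the $19,800 excess over $317,200 is $4,356; credit = $5,900 − $4,356 = $1,544.

$1,544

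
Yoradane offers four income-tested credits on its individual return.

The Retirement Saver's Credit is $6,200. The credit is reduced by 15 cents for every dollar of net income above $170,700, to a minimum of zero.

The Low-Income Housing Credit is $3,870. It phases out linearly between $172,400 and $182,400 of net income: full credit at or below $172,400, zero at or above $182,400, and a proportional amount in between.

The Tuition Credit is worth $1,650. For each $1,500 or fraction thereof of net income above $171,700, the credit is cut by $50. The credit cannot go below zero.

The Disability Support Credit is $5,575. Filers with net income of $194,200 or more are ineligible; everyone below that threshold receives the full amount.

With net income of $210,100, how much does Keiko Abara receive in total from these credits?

$640

Retirement Saver's Credit: 15% of the $39,400 excess over $170,700 is $5,910; credit = $6,200 − $5,910 = $290.
Low-Income Housing Credit: $210,100 is at or above $182,400, so the credit is $0.
Tuition Credit: income exceeds $171,700 by $38,400, which is 26 full-or-partial $1,500 increments; reduction = 26 × $50 = $1,300, leaving $350.
Disability Support Credit: $210,100 meets or exceeds the $194,200 cutoff, so the credit is $0.
Total: $290 + $0 + $350 + $0 = $640.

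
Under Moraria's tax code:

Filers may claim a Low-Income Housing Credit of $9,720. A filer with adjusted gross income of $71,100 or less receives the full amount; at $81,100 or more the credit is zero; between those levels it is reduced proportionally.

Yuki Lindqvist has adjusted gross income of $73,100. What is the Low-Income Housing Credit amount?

$7,776

Low-Income Housing Credit: $73,100 is $2,000 into a $10,000 phase-out range, leaving 8,000/10,000 of the credit: $9,720 × 8,000/10,000 = $7,776.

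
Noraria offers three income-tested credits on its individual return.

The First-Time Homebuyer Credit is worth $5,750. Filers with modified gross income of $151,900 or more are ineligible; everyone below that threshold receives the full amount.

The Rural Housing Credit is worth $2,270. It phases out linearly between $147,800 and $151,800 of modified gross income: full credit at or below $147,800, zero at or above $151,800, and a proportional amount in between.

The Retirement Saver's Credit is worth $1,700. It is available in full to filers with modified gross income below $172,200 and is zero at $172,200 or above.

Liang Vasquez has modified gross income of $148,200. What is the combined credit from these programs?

First-Time Homebuyer Credit: $148,200 is below the $151,900 cutoff, so the full $5,750 applies.
Rural Housing Credit: $148,200 is $400 into a $4,000 phase-out range, leaving 3,600/4,000 of the credit: $2,270 × 3,600/4,000 = $2,043.
Retirement Saver's Credit: $148,200 is below the $172,200 cutoff, so the full $1,700 applies.
Total: $5,750 + $2,043 + $1,700 = $9,493.

$9,493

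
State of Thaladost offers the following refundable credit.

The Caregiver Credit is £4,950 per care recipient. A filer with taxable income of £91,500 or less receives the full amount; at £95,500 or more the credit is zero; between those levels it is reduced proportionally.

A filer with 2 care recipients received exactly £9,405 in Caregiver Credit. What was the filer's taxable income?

£91,700

Full credit = 2 × £4,950 = £9,900.
£9,405 is 9,405/9,900 of the full £9,900, so 495/9,900 of the £4,000 range has been used: income = £91,500 + £4,000 × 495/9,900 = £91,700.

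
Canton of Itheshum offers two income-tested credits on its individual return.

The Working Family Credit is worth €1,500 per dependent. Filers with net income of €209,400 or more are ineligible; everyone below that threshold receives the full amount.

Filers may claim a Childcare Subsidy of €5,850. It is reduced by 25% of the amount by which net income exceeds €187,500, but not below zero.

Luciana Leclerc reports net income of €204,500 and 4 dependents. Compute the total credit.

Working Family Credit: base = 4 × €1,500 = €6,000. €204,500 is below the €209,400 cutoff, so the full €6,000 applies.
Childcare Subsidy: 25% of the €17,000 excess over €187,500 is €4,250; credit = €5,850 − €4,250 = €1,600.
Total: €6,000 + €1,600 = €7,600.

€7,600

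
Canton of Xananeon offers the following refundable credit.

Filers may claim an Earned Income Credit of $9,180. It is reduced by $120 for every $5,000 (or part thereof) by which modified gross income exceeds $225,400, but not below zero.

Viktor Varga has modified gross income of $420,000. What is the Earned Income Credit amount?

$4,500

Earned Income Credit: income exceeds $225,400 by $194,600, which is 39 full-or-partial $5,000 increments; reduction = 39 × $120 = $4,680, leaving $4,500.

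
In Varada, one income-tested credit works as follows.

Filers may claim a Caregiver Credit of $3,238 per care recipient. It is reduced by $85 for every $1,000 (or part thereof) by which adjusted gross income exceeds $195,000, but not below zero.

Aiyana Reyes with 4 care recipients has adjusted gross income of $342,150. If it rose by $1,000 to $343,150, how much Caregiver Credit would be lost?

$85

At $342,150 — base = 4 × $3,238 = $12,952. income exceeds $195,000 by $147,150, which is 148 full-or-partial $1,000 increments; reduction = 148 × $85 = $12,580, leaving $372.
At $343,150 — base = 4 × $3,238 = $12,952. income exceeds $195,000 by $148,150, which is 149 full-or-partial $1,000 increments; reduction = 149 × $85 = $12,665, leaving $287.
Lost: $372 − $287 = $85.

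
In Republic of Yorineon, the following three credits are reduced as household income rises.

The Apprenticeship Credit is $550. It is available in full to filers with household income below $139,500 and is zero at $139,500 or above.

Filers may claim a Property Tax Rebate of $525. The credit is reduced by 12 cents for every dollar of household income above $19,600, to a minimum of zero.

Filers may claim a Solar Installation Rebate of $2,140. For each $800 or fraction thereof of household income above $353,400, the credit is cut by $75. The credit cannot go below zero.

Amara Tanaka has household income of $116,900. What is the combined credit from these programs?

$2,690

Apprenticeship Credit: $116,900 is below the $139,500 cutoff, so the full $550 applies.
Property Tax Rebate: 12% of the $97,300 excess over $19,600 is $11,676 ≥ base, so the credit is $0.
Solar Installation Rebate: $116,900 is at or below the $353,400 threshold, so the full $2,140 applies.
Total: $550 + $0 + $2,140 = $2,690.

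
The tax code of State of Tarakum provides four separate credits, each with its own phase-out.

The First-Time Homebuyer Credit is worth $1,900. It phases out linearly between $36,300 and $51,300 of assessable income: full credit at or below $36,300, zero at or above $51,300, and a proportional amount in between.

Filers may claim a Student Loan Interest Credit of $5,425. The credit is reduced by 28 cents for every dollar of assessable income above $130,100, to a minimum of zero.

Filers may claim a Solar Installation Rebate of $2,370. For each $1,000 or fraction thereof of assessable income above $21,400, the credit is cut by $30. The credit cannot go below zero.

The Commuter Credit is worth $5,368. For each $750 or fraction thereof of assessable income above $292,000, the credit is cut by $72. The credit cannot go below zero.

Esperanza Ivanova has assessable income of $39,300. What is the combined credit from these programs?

First-Time Homebuyer Credit: $39,300 is $3,000 into a $15,000 phase-out range, leaving 12,000/15,000 of the credit: $1,900 × 12,000/15,000 = $1,520.
Student Loan Interest Credit: $39,300 is at or below the $130,100 threshold, so the full $5,425 applies.
Solar Installation Rebate: income exceeds $21,400 by $17,900, which is 18 full-or-partial $1,000 increments; reduction = 18 × $30 = $540, leaving $1,830.
Commuter Credit: $39,300 is at or below the $292,000 threshold, so the full $5,368 applies.
Total: $1,520 + $5,425 + $1,830 + $5,368 = $14,143.

$14,143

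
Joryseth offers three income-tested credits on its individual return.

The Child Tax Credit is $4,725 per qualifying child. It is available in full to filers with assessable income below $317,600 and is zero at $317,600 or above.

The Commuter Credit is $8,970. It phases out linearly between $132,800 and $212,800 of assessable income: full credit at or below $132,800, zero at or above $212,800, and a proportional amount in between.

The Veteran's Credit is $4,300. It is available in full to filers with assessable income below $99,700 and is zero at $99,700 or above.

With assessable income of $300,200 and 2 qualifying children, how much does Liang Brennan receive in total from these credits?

Child Tax Credit: base = 2 × $4,725 = $9,450. $300,200 is below the $317,600 cutoff, so the full $9,450 applies.
Commuter Credit: $300,200 is at or above $212,800, so the credit is $0.
Veteran's Credit: $300,200 meets or exceeds the $99,700 cutoff, so the credit is $0.
Total: $9,450 + $0 + $0 = $9,450.

$9,450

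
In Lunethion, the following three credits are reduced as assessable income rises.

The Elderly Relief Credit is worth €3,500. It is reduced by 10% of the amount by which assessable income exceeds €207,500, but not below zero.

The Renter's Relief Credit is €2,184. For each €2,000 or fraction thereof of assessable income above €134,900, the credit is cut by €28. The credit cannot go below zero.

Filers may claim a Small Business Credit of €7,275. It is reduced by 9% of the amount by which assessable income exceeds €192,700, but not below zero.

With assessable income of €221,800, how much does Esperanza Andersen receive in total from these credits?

Elderly Relief Credit: 10% of the €14,300 excess over €207,500 is €1,430; credit = €3,500 − €1,430 = €2,070.
Renter's Relief Credit: income exceeds €134,900 by €86,900, which is 44 full-or-partial €2,000 increments; reduction = 44 × €28 = €1,232, leaving €952.
Small Business Credit: 9% of the €29,100 excess over €192,700 is €2,619; credit = €7,275 − €2,619 = €4,656.
Total: €2,070 + €952 + €4,656 = €7,678.

€7,678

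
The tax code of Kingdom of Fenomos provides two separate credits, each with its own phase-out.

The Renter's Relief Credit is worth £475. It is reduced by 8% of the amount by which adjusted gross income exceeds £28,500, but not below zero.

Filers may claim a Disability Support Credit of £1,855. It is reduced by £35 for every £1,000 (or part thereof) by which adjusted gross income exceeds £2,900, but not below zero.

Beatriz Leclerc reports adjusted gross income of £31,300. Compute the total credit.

Renter's Relief Credit: 8% of the £2,800 excess over £28,500 is £224; credit = £475 − £224 = £251.
Disability Support Credit: income exceeds £2,900 by £28,400, which is 29 full-or-partial £1,000 increments; reduction = 29 × £35 = £1,015, leaving £840.
Total: £251 + £840 = £1,091.

£1,091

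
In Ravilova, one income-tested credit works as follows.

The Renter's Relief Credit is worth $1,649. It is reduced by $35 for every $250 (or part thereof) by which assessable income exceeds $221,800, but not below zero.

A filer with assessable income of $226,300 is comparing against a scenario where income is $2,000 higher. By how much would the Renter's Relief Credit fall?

At $226,300 — income exceeds $221,800 by $4,500, which is 18 full-or-partial $250 increments; reduction = 18 × $35 = $630, leaving $1,019.
At $228,300 — income exceeds $221,800 by $6,500, which is 26 full-or-partial $250 increments; reduction = 26 × $35 = $910, leaving $739.
Lost: $1,019 − $739 = $280.

$280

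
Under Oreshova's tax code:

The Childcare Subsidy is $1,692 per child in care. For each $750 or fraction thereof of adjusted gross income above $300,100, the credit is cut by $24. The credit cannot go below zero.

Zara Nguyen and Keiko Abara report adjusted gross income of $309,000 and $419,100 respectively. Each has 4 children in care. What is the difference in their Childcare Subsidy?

$3,528

Zara ($309,000): Childcare Subsidy: base = 4 × $1,692 = $6,768. income exceeds $300,100 by $8,900, which is 12 full-or-partial $750 increments; reduction = 12 × $24 = $288, leaving $6,480.
Keiko ($419,100): Childcare Subsidy: base = 4 × $1,692 = $6,768. income exceeds $300,100 by $119,000, which is 159 full-or-partial $750 increments; reduction = 159 × $24 = $3,816, leaving $2,952.
Difference: |$6,480 − $2,952| = $3,528.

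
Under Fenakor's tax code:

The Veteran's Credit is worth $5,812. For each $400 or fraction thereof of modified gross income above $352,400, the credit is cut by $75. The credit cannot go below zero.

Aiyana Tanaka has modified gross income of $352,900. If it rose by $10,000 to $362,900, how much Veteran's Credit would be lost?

$1,875

At $352,900 — income exceeds $352,400 by $500, which is 2 full-or-partial $400 increments; reduction = 2 × $75 = $150, leaving $5,662.
At $362,900 — income exceeds $352,400 by $10,500, which is 27 full-or-partial $400 increments; reduction = 27 × $75 = $2,025, leaving $3,787.
Lost: $5,662 − $3,787 = $1,875.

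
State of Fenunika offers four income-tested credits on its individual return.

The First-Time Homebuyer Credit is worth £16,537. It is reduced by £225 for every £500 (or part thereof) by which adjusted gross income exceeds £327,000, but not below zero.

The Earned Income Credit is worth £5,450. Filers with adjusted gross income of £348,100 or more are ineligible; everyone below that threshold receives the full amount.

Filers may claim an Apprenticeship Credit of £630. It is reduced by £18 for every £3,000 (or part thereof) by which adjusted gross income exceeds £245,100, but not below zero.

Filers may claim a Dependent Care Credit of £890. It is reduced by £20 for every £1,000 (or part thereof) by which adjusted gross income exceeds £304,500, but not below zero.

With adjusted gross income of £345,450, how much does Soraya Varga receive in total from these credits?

£13,750

First-Time Homebuyer Credit: income exceeds £327,000 by £18,450, which is 37 full-or-partial £500 increments; reduction = 37 × £225 = £8,325, leaving £8,212.
Earned Income Credit: £345,450 is below the £348,100 cutoff, so the full £5,450 applies.
Apprenticeship Credit: income exceeds £245,100 by £100,350, which is 34 full-or-partial £3,000 increments; reduction = 34 × £18 = £612, leaving £18.
Dependent Care Credit: income exceeds £304,500 by £40,950, which is 41 full-or-partial £1,000 increments; reduction = 41 × £20 = £820, leaving £70.
Total: £8,212 + £5,450 + £18 + £70 = £13,750.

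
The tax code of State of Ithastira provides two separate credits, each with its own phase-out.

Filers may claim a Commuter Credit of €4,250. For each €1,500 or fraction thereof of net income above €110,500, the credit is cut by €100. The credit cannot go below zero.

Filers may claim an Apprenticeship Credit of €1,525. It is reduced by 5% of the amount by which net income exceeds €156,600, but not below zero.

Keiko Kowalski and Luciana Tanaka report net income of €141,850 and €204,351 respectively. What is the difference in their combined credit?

€3,675

Keiko (€141,850): Commuter Credit: income exceeds €110,500 by €31,350, which is 21 full-or-partial €1,500 increments; reduction = 21 × €100 = €2,100, leaving €2,150. Apprenticeship Credit: €141,850 is at or below the €156,600 threshold, so the full €1,525 applies. total €2,150 + €1,525 = €3,675
Luciana (€204,351): Commuter Credit: income exceeds €110,500 by €93,851 → 63 increments × €100 = €6,300 ≥ base, so the credit is €0. Apprenticeship Credit: 5% of the €47,751 excess over €156,600 is €2,387.55 ≥ base, so the credit is €0. total €0 + €0 = €0
Difference: |€3,675 − €0| = €3,675.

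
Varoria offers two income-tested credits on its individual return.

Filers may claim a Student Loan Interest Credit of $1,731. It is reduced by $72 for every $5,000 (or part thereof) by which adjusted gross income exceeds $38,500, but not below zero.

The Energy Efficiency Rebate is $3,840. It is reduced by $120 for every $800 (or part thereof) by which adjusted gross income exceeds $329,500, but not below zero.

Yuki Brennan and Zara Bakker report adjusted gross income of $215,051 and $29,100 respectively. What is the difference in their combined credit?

Yuki ($215,051): Student Loan Interest Credit: income exceeds $38,500 by $176,551 → 36 increments × $72 = $2,592 ≥ base, so the credit is $0. Energy Efficiency Rebate: $215,051 is at or below the $329,500 threshold, so the full $3,840 applies. total $0 + $3,840 = $3,840
Zara ($29,100): Student Loan Interest Credit: $29,100 is at or below the $38,500 threshold, so the full $1,731 applies. Energy Efficiency Rebate: $29,100 is at or below the $329,500 threshold, so the full $3,840 applies. total $1,731 + $3,840 = $5,571
Difference: |$3,840 − $5,571| = $1,731.

$1,731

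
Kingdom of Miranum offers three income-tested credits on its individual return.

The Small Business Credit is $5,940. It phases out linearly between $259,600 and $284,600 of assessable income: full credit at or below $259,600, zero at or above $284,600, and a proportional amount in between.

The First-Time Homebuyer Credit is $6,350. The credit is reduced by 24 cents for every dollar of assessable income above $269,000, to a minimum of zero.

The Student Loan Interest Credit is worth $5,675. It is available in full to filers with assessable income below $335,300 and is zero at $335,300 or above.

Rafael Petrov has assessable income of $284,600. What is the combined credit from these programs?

Small Business Credit: $284,600 is at or above $284,600, so the credit is $0.
First-Time Homebuyer Credit: 24% of the $15,600 excess over $269,000 is $3,744; credit = $6,350 − $3,744 = $2,606.
Student Loan Interest Credit: $284,600 is below the $335,300 cutoff, so the full $5,675 applies.
Total: $0 + $2,606 + $5,675 = $8,281.

$8,281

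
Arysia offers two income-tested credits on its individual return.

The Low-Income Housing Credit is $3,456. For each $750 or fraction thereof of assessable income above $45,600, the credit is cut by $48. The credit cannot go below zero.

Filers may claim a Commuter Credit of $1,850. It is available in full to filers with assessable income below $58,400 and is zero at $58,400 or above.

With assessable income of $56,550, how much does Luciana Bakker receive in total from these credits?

Low-Income Housing Credit: income exceeds $45,600 by $10,950, which is 15 full-or-partial $750 increments; reduction = 15 × $48 = $720, leaving $2,736.
Commuter Credit: $56,550 is below the $58,400 cutoff, so the full $1,850 applies.
Total: $2,736 + $1,850 = $4,586.

$4,586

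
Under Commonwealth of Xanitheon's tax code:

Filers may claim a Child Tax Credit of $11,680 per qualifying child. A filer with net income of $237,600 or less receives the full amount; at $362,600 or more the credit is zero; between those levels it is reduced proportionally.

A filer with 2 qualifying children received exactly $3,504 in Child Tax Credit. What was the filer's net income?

Full credit = 2 × $11,680 = $23,360.
$3,504 is 3,504/23,360 of the full $23,360, so 19,856/23,360 of the $125,000 range has been used: income = $237,600 + $125,000 × 19,856/23,360 = $343,850.

$343,850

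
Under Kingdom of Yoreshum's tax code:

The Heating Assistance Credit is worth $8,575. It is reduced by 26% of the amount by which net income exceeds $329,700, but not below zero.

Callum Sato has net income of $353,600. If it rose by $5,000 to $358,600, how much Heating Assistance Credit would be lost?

At $353,600 — 26% of the $23,900 excess over $329,700 is $6,214; credit = $8,575 − $6,214 = $2,361.
At $358,600 — 26% of the $28,900 excess over $329,700 is $7,514; credit = $8,575 − $7,514 = $1,061.
Lost: $2,361 − $1,061 = $1,300.

$1,300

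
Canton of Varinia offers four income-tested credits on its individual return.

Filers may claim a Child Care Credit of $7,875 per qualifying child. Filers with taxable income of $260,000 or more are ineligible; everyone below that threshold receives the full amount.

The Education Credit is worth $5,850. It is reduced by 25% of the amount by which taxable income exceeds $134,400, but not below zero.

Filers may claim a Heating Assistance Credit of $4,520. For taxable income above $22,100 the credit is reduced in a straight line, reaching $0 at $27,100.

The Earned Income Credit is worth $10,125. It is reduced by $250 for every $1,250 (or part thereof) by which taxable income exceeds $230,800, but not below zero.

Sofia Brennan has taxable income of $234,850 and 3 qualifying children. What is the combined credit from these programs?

$32,750

Child Care Credit: base = 3 × $7,875 = $23,625. $234,850 is below the $260,000 cutoff, so the full $23,625 applies.
Education Credit: 25% of the $100,450 excess over $134,400 is $25,112.50 ≥ base, so the credit is $0.
Heating Assistance Credit: $234,850 is at or above $27,100, so the credit is $0.
Earned Income Credit: income exceeds $230,800 by $4,050, which is 4 full-or-partial $1,250 increments; reduction = 4 × $250 = $1,000, leaving $9,125.
Total: $23,625 + $0 + $0 + $9,125 = $32,750.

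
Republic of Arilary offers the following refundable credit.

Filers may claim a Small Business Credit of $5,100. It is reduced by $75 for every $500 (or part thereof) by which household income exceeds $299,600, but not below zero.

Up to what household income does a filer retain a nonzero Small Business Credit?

After 67 increments the reduction is 67 × $75 = $5,025, leaving $75; one more increment wipes it out. Increment 67 ends at excess 67 × $500 = $33,500, so the highest qualifying income is $299,600 + $33,500 = $333,100.

$333,100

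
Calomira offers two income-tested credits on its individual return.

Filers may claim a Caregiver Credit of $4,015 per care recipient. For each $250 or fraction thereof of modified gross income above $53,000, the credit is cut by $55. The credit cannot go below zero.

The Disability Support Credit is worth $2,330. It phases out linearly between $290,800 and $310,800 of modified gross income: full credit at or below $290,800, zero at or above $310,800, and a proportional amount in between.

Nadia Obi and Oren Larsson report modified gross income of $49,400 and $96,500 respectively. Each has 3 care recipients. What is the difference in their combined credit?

$9,570

Nadia ($49,400): Caregiver Credit: base = 3 × $4,015 = $12,045. $49,400 is at or below the $53,000 threshold, so the full $12,045 applies. Disability Support Credit: $49,400 is at or below the $290,800 threshold, so the full $2,330 applies. total $12,045 + $2,330 = $14,375
Oren ($96,500): Caregiver Credit: base = 3 × $4,015 = $12,045. income exceeds $53,000 by $43,500, which is 174 full-or-partial $250 increments; reduction = 174 × $55 = $9,570, leaving $2,475. Disability Support Credit: $96,500 is at or below the $290,800 threshold, so the full $2,330 applies. total $2,475 + $2,330 = $4,805
Difference: |$14,375 − $4,805| = $9,570.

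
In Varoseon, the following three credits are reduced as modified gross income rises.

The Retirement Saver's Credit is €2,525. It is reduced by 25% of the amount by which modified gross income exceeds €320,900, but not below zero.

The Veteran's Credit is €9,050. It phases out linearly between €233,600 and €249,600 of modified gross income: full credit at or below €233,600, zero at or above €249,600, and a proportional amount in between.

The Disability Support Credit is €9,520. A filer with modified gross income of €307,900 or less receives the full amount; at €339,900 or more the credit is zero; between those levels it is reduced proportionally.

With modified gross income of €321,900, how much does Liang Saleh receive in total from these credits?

Retirement Saver's Credit: 25% of the €1,000 excess over €320,900 is €250; credit = €2,525 − €250 = €2,275.
Veteran's Credit: €321,900 is at or above €249,600, so the credit is €0.
Disability Support Credit: €321,900 is €14,000 into a €32,000 phase-out range, leaving 18,000/32,000 of the credit: €9,520 × 18,000/32,000 = €5,355.
Total: €2,275 + €0 + €5,355 = €7,630.

€7,630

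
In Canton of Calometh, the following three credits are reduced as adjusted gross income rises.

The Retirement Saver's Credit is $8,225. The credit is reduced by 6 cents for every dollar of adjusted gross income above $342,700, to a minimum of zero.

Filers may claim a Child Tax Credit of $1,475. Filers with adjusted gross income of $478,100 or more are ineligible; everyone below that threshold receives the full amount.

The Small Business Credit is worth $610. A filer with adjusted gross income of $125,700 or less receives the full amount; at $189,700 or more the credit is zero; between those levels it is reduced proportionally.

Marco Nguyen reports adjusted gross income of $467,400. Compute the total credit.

$2,218

Retirement Saver's Credit: 6% of the $124,700 excess over $342,700 is $7,482; credit = $8,225 − $7,482 = $743.
Child Tax Credit: $467,400 is below the $478,100 cutoff, so the full $1,475 applies.
Small Business Credit: $467,400 is at or above $189,700, so the credit is $0.
Total: $743 + $1,475 + $0 = $2,218.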